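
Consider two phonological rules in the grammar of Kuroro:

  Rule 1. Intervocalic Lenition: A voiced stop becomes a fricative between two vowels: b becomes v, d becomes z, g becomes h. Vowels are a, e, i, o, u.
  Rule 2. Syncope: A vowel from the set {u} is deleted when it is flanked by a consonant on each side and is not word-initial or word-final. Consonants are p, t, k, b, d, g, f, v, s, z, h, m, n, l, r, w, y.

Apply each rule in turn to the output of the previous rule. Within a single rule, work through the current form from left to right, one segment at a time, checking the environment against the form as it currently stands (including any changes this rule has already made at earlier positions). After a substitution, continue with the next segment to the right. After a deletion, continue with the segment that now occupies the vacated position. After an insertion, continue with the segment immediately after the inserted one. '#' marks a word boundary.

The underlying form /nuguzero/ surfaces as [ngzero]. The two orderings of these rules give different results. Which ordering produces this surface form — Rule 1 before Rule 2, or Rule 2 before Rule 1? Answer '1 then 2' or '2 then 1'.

2 then 1

Order 1 then 2:
  1 Intervocalic Lenition: [nuguzero] → [nuhuzero]
  2 Syncope: [nuhuzero] → [nhzero]
  result: [nhzero]
Order 2 then 1:
  2 Syncope: [nuguzero] → [ngzero]
  1 Intervocalic Lenition: no change — [ngzero]
  result: [ngzero]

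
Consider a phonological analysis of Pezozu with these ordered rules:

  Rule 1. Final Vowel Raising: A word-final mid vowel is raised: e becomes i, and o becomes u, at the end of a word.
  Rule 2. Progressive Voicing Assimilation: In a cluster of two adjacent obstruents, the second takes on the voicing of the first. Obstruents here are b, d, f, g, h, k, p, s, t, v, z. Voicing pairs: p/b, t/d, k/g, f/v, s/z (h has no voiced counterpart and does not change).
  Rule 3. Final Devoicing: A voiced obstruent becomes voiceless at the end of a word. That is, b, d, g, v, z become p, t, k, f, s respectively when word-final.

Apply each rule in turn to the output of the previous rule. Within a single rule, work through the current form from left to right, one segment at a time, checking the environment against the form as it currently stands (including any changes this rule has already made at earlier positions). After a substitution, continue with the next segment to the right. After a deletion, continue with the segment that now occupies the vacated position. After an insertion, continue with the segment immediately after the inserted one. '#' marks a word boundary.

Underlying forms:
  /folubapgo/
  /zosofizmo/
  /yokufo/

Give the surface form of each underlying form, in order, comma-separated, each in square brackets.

/folubapgo/:
  Rule 1 Final Vowel Raising: [folubapgo] → [folubapgu]
  Rule 2 Progressive Voicing Assimilation: [folubapgu] → [folubapku]
  Rule 3 Final Devoicing: no change — [folubapku]
/zosofizmo/:
  Rule 1 Final Vowel Raising: [zosofizmo] → [zosofizmu]
  Rule 2 Progressive Voicing Assimilation: no change — [zosofizmu]
  Rule 3 Final Devoicing: no change — [zosofizmu]
/yokufo/:
  Rule 1 Final Vowel Raising: [yokufo] → [yokufu]
  Rule 2 Progressive Voicing Assimilation: no change — [yokufu]
  Rule 3 Final Devoicing: no change — [yokufu]

[folubapku], [zosofizmu], [yokufu]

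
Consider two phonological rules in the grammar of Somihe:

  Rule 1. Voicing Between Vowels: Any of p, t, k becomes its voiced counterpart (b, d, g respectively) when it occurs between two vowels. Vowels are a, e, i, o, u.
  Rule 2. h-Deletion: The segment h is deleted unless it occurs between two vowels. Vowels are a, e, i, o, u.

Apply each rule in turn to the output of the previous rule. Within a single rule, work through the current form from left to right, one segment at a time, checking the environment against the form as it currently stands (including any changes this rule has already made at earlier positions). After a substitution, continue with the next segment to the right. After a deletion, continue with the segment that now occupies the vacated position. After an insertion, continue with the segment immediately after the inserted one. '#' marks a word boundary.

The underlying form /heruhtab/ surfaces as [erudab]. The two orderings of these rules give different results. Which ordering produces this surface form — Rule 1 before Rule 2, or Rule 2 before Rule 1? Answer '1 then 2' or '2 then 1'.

Order 1 then 2:
  1 Voicing Between Vowels: no change — [heruhtab]
  2 h-Deletion: [heruhtab] → [erutab]
  result: [erutab]
Order 2 then 1:
  2 h-Deletion: [heruhtab] → [erutab]
  1 Voicing Between Vowels: [erutab] → [erudab]
  result: [erudab]

2 then 1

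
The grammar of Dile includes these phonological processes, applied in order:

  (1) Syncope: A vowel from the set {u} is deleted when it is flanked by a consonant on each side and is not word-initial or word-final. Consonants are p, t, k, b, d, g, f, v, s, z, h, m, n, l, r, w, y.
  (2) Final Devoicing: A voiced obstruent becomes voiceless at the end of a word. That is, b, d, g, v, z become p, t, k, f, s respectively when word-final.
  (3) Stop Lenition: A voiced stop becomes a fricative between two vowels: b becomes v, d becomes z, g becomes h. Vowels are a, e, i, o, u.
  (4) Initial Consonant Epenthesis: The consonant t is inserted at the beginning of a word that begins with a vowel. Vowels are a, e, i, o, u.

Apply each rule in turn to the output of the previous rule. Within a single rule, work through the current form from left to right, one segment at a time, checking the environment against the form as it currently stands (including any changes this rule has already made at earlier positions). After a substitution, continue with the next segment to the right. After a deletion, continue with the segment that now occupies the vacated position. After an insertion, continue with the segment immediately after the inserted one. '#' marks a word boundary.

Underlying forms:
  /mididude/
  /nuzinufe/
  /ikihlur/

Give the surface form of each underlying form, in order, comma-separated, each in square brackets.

[mizidde], [nzinfe], [tikihlr]

/mididude/:
  (1) Syncope: [mididude] → [mididde]
  (2) Final Devoicing: no change — [mididde]
  (3) Stop Lenition: [mididde] → [mizidde]
  (4) Initial Consonant Epenthesis: no change — [mizidde]
/nuzinufe/:
  (1) Syncope: [nuzinufe] → [nzinfe]
  (2) Final Devoicing: no change — [nzinfe]
  (3) Stop Lenition: no change — [nzinfe]
  (4) Initial Consonant Epenthesis: no change — [nzinfe]
/ikihlur/:
  (1) Syncope: [ikihlur] → [ikihlr]
  (2) Final Devoicing: no change — [ikihlr]
  (3) Stop Lenition: no change — [ikihlr]
  (4) Initial Consonant Epenthesis: [ikihlr] → [tikihlr]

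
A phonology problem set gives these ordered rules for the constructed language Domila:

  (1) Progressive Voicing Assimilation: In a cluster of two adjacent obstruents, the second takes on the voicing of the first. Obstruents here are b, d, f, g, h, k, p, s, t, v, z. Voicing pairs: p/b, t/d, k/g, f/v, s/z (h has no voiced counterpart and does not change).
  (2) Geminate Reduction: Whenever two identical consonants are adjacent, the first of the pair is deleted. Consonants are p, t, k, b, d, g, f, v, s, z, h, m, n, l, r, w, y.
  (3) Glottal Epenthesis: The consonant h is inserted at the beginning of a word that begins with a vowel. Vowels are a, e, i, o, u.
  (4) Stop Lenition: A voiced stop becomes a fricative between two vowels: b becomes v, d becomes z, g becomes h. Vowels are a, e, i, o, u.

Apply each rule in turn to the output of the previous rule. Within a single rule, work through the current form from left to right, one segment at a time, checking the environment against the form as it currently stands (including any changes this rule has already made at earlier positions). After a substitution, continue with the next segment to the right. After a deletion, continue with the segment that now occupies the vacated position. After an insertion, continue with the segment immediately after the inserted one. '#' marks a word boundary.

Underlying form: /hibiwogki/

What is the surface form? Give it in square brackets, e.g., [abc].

(1) Progressive Voicing Assimilation: [hibiwogki] → [hibiwoggi]
(2) Geminate Reduction: [hibiwoggi] → [hibiwogi]
(3) Glottal Epenthesis: no change — [hibiwogi]
(4) Stop Lenition: [hibiwogi] → [hiviwohi]

[hiviwohi]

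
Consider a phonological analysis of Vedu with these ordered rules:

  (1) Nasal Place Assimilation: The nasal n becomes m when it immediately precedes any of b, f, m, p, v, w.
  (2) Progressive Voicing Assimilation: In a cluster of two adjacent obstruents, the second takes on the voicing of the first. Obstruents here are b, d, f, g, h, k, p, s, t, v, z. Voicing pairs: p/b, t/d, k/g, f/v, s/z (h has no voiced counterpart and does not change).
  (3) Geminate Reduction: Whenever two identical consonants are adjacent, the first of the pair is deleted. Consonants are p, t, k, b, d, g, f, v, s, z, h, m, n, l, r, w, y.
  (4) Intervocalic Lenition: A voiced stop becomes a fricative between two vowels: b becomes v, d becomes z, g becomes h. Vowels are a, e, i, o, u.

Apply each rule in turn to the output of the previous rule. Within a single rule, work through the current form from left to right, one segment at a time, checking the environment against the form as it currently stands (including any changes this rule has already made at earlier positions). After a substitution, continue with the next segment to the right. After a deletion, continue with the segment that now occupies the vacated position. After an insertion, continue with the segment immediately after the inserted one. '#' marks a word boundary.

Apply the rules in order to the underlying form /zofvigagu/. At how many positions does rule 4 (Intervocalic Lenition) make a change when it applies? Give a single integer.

2

(1) Nasal Place Assimilation: no change — [zofvigagu]
(2) Progressive Voicing Assimilation: [zofvigagu] → [zoffigagu]
(3) Geminate Reduction: [zoffigagu] → [zofigagu]
(4) Intervocalic Lenition: [zofigagu] → [zofihahu]
Rule 4 changed 2 position(s).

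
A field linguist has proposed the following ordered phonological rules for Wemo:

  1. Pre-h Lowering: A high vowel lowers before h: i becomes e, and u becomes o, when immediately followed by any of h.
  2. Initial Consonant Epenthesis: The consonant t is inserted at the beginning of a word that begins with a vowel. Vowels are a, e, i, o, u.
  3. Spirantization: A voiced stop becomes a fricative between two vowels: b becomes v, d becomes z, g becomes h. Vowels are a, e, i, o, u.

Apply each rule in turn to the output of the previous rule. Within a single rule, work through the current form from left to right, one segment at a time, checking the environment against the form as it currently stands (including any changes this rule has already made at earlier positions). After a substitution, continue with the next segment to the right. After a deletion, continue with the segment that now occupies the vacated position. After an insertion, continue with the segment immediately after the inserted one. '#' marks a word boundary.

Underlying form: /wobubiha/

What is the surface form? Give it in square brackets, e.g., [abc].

[wovuveha]

1 Pre-h Lowering: [wobubiha] → [wobubeha]
2 Initial Consonant Epenthesis: no change — [wobubeha]
3 Spirantization: [wobubeha] → [wovuveha]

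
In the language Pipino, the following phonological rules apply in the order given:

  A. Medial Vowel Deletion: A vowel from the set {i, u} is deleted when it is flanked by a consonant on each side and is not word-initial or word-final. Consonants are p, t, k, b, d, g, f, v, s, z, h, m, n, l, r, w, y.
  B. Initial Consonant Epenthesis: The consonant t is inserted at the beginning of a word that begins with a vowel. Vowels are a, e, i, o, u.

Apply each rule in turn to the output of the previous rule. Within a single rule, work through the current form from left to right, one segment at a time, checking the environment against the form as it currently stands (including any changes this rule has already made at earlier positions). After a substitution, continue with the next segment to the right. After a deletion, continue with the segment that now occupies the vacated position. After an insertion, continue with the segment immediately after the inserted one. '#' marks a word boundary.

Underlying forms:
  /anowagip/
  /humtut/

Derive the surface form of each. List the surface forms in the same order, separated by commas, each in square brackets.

/anowagip/:
  A Medial Vowel Deletion: [anowagip] → [anowagp]
  B Initial Consonant Epenthesis: [anowagp] → [tanowagp]
/humtut/:
  A Medial Vowel Deletion: [humtut] → [hmtt]
  B Initial Consonant Epenthesis: no change — [hmtt]

[tanowagp], [hmtt]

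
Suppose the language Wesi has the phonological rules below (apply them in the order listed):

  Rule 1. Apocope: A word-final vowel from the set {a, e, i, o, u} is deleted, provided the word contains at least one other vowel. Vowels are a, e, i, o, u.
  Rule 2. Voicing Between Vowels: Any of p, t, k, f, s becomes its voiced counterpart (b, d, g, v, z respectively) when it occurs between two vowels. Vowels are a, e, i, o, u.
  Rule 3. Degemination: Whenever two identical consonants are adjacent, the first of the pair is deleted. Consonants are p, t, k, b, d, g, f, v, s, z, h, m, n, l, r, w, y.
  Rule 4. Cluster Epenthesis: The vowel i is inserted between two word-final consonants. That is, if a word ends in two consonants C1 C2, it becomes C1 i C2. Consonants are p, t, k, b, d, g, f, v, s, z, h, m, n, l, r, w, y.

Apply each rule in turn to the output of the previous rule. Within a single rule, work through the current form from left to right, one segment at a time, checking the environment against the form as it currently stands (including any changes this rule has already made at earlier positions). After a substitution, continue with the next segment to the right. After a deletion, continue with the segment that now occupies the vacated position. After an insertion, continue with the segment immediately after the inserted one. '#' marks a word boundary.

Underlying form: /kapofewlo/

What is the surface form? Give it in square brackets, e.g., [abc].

[kabovewil]

Rule 1 Apocope: [kapofewlo] → [kapofewl]
Rule 2 Voicing Between Vowels: [kapofewl] → [kabovewl]
Rule 3 Degemination: no change — [kabovewl]
Rule 4 Cluster Epenthesis: [kabovewl] → [kabovewil]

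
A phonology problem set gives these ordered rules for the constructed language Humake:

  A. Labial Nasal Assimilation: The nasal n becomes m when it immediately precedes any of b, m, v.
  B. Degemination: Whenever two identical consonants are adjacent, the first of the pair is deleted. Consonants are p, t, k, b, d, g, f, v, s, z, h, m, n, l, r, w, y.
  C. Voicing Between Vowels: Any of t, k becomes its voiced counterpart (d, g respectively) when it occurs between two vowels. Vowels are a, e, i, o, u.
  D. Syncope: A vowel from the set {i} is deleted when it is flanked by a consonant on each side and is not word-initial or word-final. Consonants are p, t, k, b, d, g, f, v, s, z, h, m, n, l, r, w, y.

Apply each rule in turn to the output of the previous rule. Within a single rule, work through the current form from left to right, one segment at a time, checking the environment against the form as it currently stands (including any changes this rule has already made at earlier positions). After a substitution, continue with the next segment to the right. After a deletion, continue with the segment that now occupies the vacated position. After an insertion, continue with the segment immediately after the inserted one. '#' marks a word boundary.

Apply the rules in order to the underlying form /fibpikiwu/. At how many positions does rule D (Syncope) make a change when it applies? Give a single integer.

A Labial Nasal Assimilation: no change — [fibpikiwu]
B Degemination: no change — [fibpikiwu]
C Voicing Between Vowels: [fibpikiwu] → [fibpigiwu]
D Syncope: [fibpigiwu] → [fbpgwu]
Rule D changed 3 position(s).

3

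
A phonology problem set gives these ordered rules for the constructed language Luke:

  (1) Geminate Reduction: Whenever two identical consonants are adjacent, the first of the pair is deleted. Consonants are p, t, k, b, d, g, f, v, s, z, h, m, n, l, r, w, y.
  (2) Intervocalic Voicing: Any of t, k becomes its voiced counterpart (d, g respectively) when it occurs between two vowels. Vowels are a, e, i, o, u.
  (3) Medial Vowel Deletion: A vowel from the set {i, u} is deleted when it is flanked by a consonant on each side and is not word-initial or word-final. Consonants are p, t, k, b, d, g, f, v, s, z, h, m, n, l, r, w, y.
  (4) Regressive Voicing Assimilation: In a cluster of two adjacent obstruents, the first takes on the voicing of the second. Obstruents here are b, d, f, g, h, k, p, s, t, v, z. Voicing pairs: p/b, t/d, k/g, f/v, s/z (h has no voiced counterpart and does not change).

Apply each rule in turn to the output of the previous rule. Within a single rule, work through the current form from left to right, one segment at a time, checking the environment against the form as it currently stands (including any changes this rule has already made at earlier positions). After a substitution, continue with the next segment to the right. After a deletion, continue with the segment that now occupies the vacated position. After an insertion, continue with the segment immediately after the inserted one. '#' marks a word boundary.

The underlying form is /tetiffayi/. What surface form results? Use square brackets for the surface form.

[tetfayi]

(1) Geminate Reduction: [tetiffayi] → [tetifayi]
(2) Intervocalic Voicing: [tetifayi] → [tedifayi]
(3) Medial Vowel Deletion: [tedifayi] → [tedfayi]
(4) Regressive Voicing Assimilation: [tedfayi] → [tetfayi]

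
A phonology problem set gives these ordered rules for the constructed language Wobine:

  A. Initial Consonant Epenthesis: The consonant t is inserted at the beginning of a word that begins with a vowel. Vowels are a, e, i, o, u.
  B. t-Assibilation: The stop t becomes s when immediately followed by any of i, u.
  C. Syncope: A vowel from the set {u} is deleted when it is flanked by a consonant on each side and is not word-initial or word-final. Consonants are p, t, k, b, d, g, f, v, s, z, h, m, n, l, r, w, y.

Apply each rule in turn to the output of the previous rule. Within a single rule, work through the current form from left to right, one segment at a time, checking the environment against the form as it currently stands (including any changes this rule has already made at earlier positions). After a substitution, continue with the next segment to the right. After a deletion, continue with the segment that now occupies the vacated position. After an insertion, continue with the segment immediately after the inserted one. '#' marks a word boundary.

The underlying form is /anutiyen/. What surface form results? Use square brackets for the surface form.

A Initial Consonant Epenthesis: [anutiyen] → [tanutiyen]
B t-Assibilation: [tanutiyen] → [tanusiyen]
C Syncope: [tanusiyen] → [tansiyen]

[tansiyen]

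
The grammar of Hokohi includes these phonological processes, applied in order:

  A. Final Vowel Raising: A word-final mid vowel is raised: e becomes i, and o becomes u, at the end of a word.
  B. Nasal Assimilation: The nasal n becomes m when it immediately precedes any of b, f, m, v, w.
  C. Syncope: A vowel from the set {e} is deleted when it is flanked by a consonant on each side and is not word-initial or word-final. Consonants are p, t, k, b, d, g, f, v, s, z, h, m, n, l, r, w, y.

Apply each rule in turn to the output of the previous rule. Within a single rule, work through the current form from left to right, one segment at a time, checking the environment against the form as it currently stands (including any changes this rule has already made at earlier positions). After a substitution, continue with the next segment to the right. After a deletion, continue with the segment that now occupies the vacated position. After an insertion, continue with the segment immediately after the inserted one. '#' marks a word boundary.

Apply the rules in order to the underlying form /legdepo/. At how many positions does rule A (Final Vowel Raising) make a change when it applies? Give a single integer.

1

A Final Vowel Raising: [legdepo] → [legdepu]
B Nasal Assimilation: no change — [legdepu]
C Syncope: [legdepu] → [lgdpu]
Rule A changed 1 position(s).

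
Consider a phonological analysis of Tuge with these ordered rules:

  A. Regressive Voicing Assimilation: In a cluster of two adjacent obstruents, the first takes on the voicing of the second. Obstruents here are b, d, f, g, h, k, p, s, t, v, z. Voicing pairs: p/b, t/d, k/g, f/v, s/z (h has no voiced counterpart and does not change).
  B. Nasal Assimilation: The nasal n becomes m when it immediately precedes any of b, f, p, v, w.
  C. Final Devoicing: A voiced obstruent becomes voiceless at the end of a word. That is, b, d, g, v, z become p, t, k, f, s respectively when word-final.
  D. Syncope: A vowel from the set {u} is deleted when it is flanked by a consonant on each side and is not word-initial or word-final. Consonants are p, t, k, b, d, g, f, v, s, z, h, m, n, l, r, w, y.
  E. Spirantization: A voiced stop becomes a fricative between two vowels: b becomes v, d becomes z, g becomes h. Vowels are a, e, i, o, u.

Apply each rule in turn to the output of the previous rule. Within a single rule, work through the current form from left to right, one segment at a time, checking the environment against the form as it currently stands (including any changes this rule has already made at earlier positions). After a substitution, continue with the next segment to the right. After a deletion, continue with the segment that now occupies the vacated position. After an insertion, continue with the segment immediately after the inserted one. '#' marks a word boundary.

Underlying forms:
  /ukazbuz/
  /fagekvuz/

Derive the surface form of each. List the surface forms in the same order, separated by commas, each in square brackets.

/ukazbuz/:
  A Regressive Voicing Assimilation: no change — [ukazbuz]
  B Nasal Assimilation: no change — [ukazbuz]
  C Final Devoicing: [ukazbuz] → [ukazbus]
  D Syncope: [ukazbus] → [ukazbs]
  E Spirantization: no change — [ukazbs]
/fagekvuz/:
  A Regressive Voicing Assimilation: [fagekvuz] → [fagegvuz]
  B Nasal Assimilation: no change — [fagegvuz]
  C Final Devoicing: [fagegvuz] → [fagegvus]
  D Syncope: [fagegvus] → [fagegvs]
  E Spirantization: [fagegvs] → [fahegvs]

[ukazbs], [fahegvs]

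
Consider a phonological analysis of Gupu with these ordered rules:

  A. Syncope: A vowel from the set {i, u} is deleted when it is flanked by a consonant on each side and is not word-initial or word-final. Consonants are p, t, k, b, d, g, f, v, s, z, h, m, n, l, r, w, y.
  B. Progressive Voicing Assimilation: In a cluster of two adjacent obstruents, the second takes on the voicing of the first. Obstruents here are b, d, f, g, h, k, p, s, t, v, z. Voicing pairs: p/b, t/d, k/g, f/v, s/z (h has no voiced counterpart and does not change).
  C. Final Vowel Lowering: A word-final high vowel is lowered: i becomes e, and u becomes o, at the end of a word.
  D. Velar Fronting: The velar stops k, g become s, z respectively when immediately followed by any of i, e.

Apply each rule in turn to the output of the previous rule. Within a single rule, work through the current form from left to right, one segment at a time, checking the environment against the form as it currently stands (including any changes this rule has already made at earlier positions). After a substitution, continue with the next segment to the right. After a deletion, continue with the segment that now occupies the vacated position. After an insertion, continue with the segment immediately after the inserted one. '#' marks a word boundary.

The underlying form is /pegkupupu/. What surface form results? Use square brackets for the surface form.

[peggbbo]

A Syncope: [pegkupupu] → [pegkppu]
B Progressive Voicing Assimilation: [pegkppu] → [peggbbu]
C Final Vowel Lowering: [peggbbu] → [peggbbo]
D Velar Fronting: no change — [peggbbo]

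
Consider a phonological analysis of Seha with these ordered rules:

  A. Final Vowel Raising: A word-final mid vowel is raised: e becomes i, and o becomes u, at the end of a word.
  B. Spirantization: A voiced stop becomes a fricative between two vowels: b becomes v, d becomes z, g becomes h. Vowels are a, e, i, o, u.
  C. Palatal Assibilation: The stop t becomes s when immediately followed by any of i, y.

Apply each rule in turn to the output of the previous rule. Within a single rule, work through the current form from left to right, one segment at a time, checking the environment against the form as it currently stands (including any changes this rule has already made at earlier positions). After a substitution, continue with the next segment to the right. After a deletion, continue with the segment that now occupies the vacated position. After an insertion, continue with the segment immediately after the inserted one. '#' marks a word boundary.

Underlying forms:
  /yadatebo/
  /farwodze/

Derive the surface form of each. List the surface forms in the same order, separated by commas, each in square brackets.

[yazatevu], [farwodzi]

/yadatebo/:
  A Final Vowel Raising: [yadatebo] → [yadatebu]
  B Spirantization: [yadatebu] → [yazatevu]
  C Palatal Assibilation: no change — [yazatevu]
/farwodze/:
  A Final Vowel Raising: [farwodze] → [farwodzi]
  B Spirantization: no change — [farwodzi]
  C Palatal Assibilation: no change — [farwodzi]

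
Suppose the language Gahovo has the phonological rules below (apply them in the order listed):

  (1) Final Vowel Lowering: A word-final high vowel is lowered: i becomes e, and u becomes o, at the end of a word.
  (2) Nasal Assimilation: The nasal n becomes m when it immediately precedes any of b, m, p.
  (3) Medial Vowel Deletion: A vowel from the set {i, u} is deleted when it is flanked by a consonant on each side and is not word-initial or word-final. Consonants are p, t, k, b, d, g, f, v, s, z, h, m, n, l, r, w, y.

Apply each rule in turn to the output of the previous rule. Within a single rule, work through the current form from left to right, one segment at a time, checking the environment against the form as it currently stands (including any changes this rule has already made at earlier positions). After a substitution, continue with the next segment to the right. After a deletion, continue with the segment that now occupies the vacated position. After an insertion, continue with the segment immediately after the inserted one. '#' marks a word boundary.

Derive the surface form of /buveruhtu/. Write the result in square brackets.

[bverhto]

(1) Final Vowel Lowering: [buveruhtu] → [buveruhto]
(2) Nasal Assimilation: no change — [buveruhto]
(3) Medial Vowel Deletion: [buveruhto] → [bverhto]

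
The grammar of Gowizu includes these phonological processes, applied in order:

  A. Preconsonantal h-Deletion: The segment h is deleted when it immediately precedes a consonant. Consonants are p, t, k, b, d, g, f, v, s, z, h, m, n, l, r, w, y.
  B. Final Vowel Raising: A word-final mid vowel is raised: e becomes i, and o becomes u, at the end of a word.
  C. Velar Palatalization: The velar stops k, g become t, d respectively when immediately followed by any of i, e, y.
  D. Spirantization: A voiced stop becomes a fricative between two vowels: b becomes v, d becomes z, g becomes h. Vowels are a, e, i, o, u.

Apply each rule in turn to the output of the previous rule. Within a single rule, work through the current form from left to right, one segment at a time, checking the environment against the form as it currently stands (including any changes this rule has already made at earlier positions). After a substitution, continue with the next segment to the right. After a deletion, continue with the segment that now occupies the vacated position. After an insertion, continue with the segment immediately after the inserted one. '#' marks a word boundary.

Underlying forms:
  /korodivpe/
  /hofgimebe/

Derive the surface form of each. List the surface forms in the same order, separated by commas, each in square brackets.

[korozivpi], [hofdimevi]

/korodivpe/:
  A Preconsonantal h-Deletion: no change — [korodivpe]
  B Final Vowel Raising: [korodivpe] → [korodivpi]
  C Velar Palatalization: no change — [korodivpi]
  D Spirantization: [korodivpi] → [korozivpi]
/hofgimebe/:
  A Preconsonantal h-Deletion: no change — [hofgimebe]
  B Final Vowel Raising: [hofgimebe] → [hofgimebi]
  C Velar Palatalization: [hofgimebi] → [hofdimebi]
  D Spirantization: [hofdimebi] → [hofdimevi]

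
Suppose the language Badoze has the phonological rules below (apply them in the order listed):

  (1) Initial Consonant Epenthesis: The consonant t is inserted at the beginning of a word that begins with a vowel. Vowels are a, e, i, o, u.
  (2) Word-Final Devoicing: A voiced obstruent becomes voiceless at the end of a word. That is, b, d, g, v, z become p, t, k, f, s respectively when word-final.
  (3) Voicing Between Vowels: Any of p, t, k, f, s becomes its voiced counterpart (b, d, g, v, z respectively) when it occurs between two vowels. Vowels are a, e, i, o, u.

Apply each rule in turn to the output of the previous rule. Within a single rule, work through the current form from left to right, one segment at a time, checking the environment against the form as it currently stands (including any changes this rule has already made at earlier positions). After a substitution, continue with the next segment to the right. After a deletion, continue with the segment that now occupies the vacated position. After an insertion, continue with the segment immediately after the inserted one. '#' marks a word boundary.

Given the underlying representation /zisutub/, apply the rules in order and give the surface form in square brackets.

(1) Initial Consonant Epenthesis: no change — [zisutub]
(2) Word-Final Devoicing: [zisutub] → [zisutup]
(3) Voicing Between Vowels: [zisutup] → [zizudup]

[zizudup]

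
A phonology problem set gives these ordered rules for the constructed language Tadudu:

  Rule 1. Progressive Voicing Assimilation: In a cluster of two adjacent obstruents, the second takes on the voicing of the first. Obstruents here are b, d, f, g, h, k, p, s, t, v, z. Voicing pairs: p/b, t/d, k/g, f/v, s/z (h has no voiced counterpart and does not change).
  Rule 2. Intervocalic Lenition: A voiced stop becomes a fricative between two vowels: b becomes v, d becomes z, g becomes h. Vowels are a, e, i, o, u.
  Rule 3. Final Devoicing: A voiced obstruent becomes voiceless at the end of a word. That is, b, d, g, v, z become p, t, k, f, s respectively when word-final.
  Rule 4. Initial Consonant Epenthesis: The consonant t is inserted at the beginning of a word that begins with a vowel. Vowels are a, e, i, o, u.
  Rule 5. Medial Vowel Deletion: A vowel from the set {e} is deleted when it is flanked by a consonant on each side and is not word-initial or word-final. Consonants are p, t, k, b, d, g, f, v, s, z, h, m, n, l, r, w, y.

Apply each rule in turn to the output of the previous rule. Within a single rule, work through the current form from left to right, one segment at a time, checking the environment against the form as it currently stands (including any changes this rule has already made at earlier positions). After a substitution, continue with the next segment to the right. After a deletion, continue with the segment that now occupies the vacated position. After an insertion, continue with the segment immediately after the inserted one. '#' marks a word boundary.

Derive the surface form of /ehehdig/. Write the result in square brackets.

Rule 1 Progressive Voicing Assimilation: [ehehdig] → [ehehtig]
Rule 2 Intervocalic Lenition: no change — [ehehtig]
Rule 3 Final Devoicing: [ehehtig] → [ehehtik]
Rule 4 Initial Consonant Epenthesis: [ehehtik] → [tehehtik]
Rule 5 Medial Vowel Deletion: [tehehtik] → [thhtik]

[thhtik]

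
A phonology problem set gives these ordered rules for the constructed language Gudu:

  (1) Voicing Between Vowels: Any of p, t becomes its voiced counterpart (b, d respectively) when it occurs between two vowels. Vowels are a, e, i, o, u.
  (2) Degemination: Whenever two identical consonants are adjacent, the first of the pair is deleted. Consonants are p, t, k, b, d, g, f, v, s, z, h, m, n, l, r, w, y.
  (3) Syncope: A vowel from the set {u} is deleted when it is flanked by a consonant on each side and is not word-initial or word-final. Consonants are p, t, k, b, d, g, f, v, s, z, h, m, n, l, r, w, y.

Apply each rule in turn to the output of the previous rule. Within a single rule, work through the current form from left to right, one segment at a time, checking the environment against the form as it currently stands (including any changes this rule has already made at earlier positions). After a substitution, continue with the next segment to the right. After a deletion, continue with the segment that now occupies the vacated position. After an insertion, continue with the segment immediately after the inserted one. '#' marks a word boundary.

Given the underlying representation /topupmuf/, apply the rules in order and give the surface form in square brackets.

(1) Voicing Between Vowels: [topupmuf] → [tobupmuf]
(2) Degemination: no change — [tobupmuf]
(3) Syncope: [tobupmuf] → [tobpmf]

[tobpmf]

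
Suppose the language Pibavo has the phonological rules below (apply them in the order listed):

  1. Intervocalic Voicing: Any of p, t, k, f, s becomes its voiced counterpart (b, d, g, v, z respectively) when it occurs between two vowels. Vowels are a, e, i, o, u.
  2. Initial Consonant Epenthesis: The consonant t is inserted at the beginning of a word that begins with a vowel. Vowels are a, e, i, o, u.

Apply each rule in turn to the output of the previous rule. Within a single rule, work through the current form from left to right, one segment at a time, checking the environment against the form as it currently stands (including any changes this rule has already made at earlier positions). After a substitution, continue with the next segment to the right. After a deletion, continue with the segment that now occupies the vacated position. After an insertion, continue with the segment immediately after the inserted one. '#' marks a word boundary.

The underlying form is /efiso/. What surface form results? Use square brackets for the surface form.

1 Intervocalic Voicing: [efiso] → [evizo]
2 Initial Consonant Epenthesis: [evizo] → [tevizo]

[tevizo]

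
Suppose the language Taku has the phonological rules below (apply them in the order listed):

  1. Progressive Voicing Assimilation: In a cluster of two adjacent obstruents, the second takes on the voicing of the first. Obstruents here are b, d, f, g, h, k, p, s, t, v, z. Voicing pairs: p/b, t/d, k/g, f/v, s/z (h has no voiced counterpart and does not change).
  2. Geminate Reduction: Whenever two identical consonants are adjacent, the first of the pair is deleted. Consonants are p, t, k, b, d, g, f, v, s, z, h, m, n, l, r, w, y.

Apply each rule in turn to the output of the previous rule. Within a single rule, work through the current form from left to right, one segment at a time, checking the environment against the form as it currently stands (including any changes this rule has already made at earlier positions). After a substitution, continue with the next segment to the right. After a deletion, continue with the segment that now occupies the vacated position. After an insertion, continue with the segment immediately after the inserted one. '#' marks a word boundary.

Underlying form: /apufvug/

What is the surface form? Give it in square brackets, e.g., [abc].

[apufug]

1 Progressive Voicing Assimilation: [apufvug] → [apuffug]
2 Geminate Reduction: [apuffug] → [apufug]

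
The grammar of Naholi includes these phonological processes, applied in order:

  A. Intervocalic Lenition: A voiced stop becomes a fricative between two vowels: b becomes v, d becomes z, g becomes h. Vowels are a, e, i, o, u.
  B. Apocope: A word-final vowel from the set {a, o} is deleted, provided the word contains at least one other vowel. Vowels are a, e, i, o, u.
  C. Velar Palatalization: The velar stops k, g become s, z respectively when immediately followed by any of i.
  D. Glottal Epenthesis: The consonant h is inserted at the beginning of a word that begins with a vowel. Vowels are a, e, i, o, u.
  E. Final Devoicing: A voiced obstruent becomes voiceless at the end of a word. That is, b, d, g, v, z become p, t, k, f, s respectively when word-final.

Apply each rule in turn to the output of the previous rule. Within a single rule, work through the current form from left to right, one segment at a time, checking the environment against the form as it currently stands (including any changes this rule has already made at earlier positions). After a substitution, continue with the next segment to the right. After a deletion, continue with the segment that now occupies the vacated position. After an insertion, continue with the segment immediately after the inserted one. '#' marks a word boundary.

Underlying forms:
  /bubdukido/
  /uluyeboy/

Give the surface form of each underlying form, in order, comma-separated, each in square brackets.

/bubdukido/:
  A Intervocalic Lenition: [bubdukido] → [bubdukizo]
  B Apocope: [bubdukizo] → [bubdukiz]
  C Velar Palatalization: [bubdukiz] → [bubdusiz]
  D Glottal Epenthesis: no change — [bubdusiz]
  E Final Devoicing: [bubdusiz] → [bubdusis]
/uluyeboy/:
  A Intervocalic Lenition: [uluyeboy] → [uluyevoy]
  B Apocope: no change — [uluyevoy]
  C Velar Palatalization: no change — [uluyevoy]
  D Glottal Epenthesis: [uluyevoy] → [huluyevoy]
  E Final Devoicing: no change — [huluyevoy]

[bubdusis], [huluyevoy]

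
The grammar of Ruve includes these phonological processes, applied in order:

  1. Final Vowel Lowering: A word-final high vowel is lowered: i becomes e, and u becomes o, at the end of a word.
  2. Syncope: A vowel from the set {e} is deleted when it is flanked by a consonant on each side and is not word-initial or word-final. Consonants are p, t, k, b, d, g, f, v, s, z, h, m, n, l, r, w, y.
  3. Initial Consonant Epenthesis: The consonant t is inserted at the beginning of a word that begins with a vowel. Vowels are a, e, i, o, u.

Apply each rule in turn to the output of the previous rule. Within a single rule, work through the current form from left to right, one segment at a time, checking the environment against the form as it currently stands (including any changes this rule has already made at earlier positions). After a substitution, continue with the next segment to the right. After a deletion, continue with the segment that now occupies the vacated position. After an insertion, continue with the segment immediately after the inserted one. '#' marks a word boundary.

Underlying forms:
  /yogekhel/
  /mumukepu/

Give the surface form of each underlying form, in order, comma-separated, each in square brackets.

/yogekhel/:
  1 Final Vowel Lowering: no change — [yogekhel]
  2 Syncope: [yogekhel] → [yogkhl]
  3 Initial Consonant Epenthesis: no change — [yogkhl]
/mumukepu/:
  1 Final Vowel Lowering: [mumukepu] → [mumukepo]
  2 Syncope: [mumukepo] → [mumukpo]
  3 Initial Consonant Epenthesis: no change — [mumukpo]

[yogkhl], [mumukpo]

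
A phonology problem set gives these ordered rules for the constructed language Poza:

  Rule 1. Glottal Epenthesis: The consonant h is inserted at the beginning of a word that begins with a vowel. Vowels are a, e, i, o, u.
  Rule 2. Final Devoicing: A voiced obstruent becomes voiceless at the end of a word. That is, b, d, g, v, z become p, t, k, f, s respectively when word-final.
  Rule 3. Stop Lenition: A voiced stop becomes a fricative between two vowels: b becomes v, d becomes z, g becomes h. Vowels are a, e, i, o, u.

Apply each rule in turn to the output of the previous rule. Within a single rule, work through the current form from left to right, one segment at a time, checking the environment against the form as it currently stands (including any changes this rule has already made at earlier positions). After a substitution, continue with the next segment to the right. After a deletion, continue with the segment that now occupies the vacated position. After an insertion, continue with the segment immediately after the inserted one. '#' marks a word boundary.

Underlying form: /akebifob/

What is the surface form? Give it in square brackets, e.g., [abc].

Rule 1 Glottal Epenthesis: [akebifob] → [hakebifob]
Rule 2 Final Devoicing: [hakebifob] → [hakebifop]
Rule 3 Stop Lenition: [hakebifop] → [hakevifop]

[hakevifop]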